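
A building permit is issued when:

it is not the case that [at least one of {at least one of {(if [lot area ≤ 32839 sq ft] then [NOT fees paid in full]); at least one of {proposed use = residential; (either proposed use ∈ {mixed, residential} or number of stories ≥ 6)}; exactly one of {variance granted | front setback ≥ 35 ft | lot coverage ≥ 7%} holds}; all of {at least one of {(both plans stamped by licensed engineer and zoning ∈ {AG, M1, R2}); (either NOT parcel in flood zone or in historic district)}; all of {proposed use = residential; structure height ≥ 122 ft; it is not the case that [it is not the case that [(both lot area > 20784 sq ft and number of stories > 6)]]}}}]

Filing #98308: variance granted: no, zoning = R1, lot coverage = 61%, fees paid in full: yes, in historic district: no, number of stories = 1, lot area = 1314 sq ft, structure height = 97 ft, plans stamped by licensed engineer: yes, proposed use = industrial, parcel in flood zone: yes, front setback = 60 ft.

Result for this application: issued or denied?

Atomic conditions:
  lot area ≤ 32839 sq ft: 1314 ≤ 32839 is true
  NOT fees paid in full: yes → false
  proposed use = residential: industrial == residential is false
  proposed use ∈ {mixed, residential}: industrial is not in the set → false
  number of stories ≥ 6: 1 ≥ 6 is false
  variance granted: no → false
  front setback ≥ 35 ft: 60 ≥ 35 is true
  lot coverage ≥ 7%: 61 ≥ 7 is true
  plans stamped by licensed engineer: yes → true
  zoning ∈ {AG, M1, R2}: R1 is not in the set → false
  NOT parcel in flood zone: yes → false
  in historic district: no → false
  structure height ≥ 122 ft: 97 ≥ 122 is false
  lot area > 20784 sq ft: 1314 > 20784 is false
  number of stories > 6: 1 > 6 is false
Combine:
[1.1.1] true → false = false
[1.1.2.2] false OR false = false
[1.1.2] false OR false = false
[1.1.3] exactly-one(false, true, true) = false
[1.1] false OR false OR false = false
[1.2.1.1] true AND false = false
[1.2.1.2] false OR false = false
[1.2.1] false OR false = false
[1.2.2.3.1.1] false AND false = false
[1.2.2.3.1] NOT false = true
[1.2.2.3] NOT true = false
[1.2.2] false AND false AND false = false
[1.2] false AND false = false
[1] false OR false = false
[root] NOT false = true
Overall: true → issued

Issued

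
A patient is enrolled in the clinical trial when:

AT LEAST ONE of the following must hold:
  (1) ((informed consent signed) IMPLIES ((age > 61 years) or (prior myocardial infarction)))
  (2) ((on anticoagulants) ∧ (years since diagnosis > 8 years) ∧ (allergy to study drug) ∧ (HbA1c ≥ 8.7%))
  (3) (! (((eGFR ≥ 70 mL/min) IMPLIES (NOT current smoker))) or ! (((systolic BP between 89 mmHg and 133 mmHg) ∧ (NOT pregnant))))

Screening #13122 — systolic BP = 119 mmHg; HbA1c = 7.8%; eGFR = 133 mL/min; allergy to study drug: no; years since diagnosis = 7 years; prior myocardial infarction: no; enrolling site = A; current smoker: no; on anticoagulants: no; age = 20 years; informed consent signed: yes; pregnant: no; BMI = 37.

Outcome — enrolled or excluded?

Atomic conditions:
  informed consent signed: yes → true
  age > 61 years: 20 > 61 is false
  prior myocardial infarction: no → false
  on anticoagulants: no → false
  years since diagnosis > 8 years: 7 > 8 is false
  allergy to study drug: no → false
  HbA1c ≥ 8.7%: 7.8 ≥ 8.7 is false
  eGFR ≥ 70 mL/min: 133 ≥ 70 is true
  NOT current smoker: no → true
  systolic BP between 89 mmHg and 133 mmHg: 119 in [89, 133] is true
  NOT pregnant: no → true
Combine:
[1.2] false OR false = false
[1] true → false = false
[2] false AND false AND false AND false = false
[3.1.1] true → true = true
[3.1] NOT true = false
[3.2.1] true AND true = true
[3.2] NOT true = false
[3] false OR false = false
[root] false OR false OR false = false
Overall: false → excluded

Excluded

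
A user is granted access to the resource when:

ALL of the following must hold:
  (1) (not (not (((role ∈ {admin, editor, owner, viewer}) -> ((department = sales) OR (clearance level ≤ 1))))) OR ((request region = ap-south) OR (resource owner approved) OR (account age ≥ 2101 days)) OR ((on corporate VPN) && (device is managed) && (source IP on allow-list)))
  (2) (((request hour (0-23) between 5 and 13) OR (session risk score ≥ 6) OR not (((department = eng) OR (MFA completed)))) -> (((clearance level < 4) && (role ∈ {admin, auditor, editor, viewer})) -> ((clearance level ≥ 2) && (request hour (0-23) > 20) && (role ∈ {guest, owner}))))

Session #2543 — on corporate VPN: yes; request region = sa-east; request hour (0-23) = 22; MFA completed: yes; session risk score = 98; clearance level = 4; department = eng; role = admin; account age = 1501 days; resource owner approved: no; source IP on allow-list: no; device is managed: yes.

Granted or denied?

Atomic conditions:
  role ∈ {admin, editor, owner, viewer}: admin is in the set → true
  department = sales: eng == sales is false
  clearance level ≤ 1: 4 ≤ 1 is false
  request region = ap-south: sa-east == ap-south is false
  resource owner approved: no → false
  account age ≥ 2101 days: 1501 ≥ 2101 is false
  on corporate VPN: yes → true
  device is managed: yes → true
  source IP on allow-list: no → false
  request hour (0-23) between 5 and 13: 22 in [5, 13] is false
  session risk score ≥ 6: 98 ≥ 6 is true
  department = eng: eng == eng is true
  MFA completed: yes → true
  clearance level < 4: 4 < 4 is false
  role ∈ {admin, auditor, editor, viewer}: admin is in the set → true
  clearance level ≥ 2: 4 ≥ 2 is true
  request hour (0-23) > 20: 22 > 20 is true
  role ∈ {guest, owner}: admin is not in the set → false
Combine:
[1.1.1.1.2] false OR false = false
[1.1.1.1] true → false = false
[1.1.1] NOT false = true
[1.1] NOT true = false
[1.2] false OR false OR false = false
[1.3] true AND true AND false = false
[1] false OR false OR false = false
[2.1.3.1] true OR true = true
[2.1.3] NOT true = false
[2.1] false OR true OR false = true
[2.2.1] false AND true = false
[2.2.2] true AND true AND false = false
[2.2] false → false (antecedent false ⇒ implication holds) = true
[2] true → true = true
[root] false AND true = false
Overall: false → denied

Denied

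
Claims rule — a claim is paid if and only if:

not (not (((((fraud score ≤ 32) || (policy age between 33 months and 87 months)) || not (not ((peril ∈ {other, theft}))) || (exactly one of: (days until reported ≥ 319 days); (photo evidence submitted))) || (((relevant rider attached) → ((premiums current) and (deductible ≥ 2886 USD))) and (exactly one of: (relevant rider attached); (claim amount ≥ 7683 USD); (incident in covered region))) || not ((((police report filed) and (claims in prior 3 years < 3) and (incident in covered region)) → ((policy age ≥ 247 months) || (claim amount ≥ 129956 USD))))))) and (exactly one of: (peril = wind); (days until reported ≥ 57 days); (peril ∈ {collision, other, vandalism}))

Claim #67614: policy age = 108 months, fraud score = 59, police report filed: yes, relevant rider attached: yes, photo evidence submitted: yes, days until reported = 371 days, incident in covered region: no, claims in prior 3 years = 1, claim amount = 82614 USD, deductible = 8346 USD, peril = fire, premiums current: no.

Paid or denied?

Denied

Atomic conditions:
  fraud score ≤ 32: 59 ≤ 32 is false
  policy age between 33 months and 87 months: 108 in [33, 87] is false
  peril ∈ {other, theft}: fire is not in the set → false
  days until reported ≥ 319 days: 371 ≥ 319 is true
  photo evidence submitted: yes → true
  relevant rider attached: yes → true
  premiums current: no → false
  deductible ≥ 2886 USD: 8346 ≥ 2886 is true
  claim amount ≥ 7683 USD: 82614 ≥ 7683 is true
  incident in covered region: no → false
  police report filed: yes → true
  claims in prior 3 years < 3: 1 < 3 is true
  policy age ≥ 247 months: 108 ≥ 247 is false
  claim amount ≥ 129956 USD: 82614 ≥ 129956 is false
  peril = wind: fire == wind is false
  days until reported ≥ 57 days: 371 ≥ 57 is true
  peril ∈ {collision, other, vandalism}: fire is not in the set → false
Combine:
[1.1.1.1.1] false OR false = false
[1.1.1.1.2.1] NOT false = true
[1.1.1.1.2] NOT true = false
[1.1.1.1.3] exactly-one(true, true) = false
[1.1.1.1] false OR false OR false = false
[1.1.1.2.1.2] false AND true = false
[1.1.1.2.1] true → false = false
[1.1.1.2.2] exactly-one(true, true, false) = false
[1.1.1.2] false AND false = false
[1.1.1.3.1.1] true AND true AND false = false
[1.1.1.3.1.2] false OR false = false
[1.1.1.3.1] false → false (antecedent false ⇒ implication holds) = true
[1.1.1.3] NOT true = false
[1.1.1] false OR false OR false = false
[1.1] NOT false = true
[1] NOT true = false
[2] exactly-one(false, true, false) = true
[root] false AND true = false
Overall: false → denied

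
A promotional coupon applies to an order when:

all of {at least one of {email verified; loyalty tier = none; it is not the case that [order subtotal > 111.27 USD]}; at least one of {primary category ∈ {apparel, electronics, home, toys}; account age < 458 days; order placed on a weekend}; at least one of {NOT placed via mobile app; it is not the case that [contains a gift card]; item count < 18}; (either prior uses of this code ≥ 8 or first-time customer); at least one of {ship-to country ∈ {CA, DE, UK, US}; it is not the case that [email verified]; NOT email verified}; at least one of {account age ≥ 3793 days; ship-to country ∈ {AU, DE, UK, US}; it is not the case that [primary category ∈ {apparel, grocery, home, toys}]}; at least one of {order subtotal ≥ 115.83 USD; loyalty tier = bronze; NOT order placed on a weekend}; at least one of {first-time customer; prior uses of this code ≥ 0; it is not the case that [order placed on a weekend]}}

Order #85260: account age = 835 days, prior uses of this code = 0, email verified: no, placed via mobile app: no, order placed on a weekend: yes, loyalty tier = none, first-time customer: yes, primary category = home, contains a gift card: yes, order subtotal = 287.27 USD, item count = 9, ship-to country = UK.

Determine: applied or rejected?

Applied

Atomic conditions:
  email verified: no → false
  loyalty tier = none: none == none is true
  order subtotal > 111.27 USD: 287.27 > 111.27 is true
  primary category ∈ {apparel, electronics, home, toys}: home is in the set → true
  account age < 458 days: 835 < 458 is false
  order placed on a weekend: yes → true
  NOT placed via mobile app: no → true
  contains a gift card: yes → true
  item count < 18: 9 < 18 is true
  prior uses of this code ≥ 8: 0 ≥ 8 is false
  first-time customer: yes → true
  ship-to country ∈ {CA, DE, UK, US}: UK is in the set → true
  NOT email verified: no → true
  account age ≥ 3793 days: 835 ≥ 3793 is false
  ship-to country ∈ {AU, DE, UK, US}: UK is in the set → true
  primary category ∈ {apparel, grocery, home, toys}: home is in the set → true
  order subtotal ≥ 115.83 USD: 287.27 ≥ 115.83 is true
  loyalty tier = bronze: none == bronze is false
  NOT order placed on a weekend: yes → false
  prior uses of this code ≥ 0: 0 ≥ 0 is true
Combine:
[1.3] NOT true = false
[1] false OR true OR false = true
[2] true OR false OR true = true
[3.2] NOT true = false
[3] true OR false OR true = true
[4] false OR true = true
[5.2] NOT false = true
[5] true OR true OR true = true
[6.3] NOT true = false
[6] false OR true OR false = true
[7] true OR false OR false = true
[8.3] NOT true = false
[8] true OR true OR false = true
[root] true AND true AND true AND true AND true AND true AND true AND true = true
Overall: true → applied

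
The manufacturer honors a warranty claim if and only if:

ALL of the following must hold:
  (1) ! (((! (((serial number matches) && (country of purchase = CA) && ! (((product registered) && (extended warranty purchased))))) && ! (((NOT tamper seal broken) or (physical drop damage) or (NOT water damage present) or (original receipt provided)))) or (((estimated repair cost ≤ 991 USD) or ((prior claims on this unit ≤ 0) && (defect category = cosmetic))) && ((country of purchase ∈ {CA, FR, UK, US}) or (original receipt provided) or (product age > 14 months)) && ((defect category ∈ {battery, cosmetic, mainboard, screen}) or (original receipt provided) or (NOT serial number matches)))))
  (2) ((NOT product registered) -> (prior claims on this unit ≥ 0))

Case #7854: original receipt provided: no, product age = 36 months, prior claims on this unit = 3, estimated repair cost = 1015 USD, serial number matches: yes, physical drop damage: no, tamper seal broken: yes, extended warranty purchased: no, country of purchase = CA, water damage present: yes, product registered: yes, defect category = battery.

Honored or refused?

Honored

Atomic conditions:
  serial number matches: yes → true
  country of purchase = CA: CA == CA is true
  product registered: yes → true
  extended warranty purchased: no → false
  NOT tamper seal broken: yes → false
  physical drop damage: no → false
  NOT water damage present: yes → false
  original receipt provided: no → false
  estimated repair cost ≤ 991 USD: 1015 ≤ 991 is false
  prior claims on this unit ≤ 0: 3 ≤ 0 is false
  defect category = cosmetic: battery == cosmetic is false
  country of purchase ∈ {CA, FR, UK, US}: CA is in the set → true
  product age > 14 months: 36 > 14 is true
  defect category ∈ {battery, cosmetic, mainboard, screen}: battery is in the set → true
  NOT serial number matches: yes → false
  NOT product registered: yes → false
  prior claims on this unit ≥ 0: 3 ≥ 0 is true
Combine:
[1.1.1.1.1.3.1] true AND false = false
[1.1.1.1.1.3] NOT false = true
[1.1.1.1.1] true AND true AND true = true
[1.1.1.1] NOT true = false
[1.1.1.2.1] false OR false OR false OR false = false
[1.1.1.2] NOT false = true
[1.1.1] false AND true = false
[1.1.2.1.2] false AND false = false
[1.1.2.1] false OR false = false
[1.1.2.2] true OR false OR true = true
[1.1.2.3] true OR false OR false = true
[1.1.2] false AND true AND true = false
[1.1] false OR false = false
[1] NOT false = true
[2] false → true (antecedent false ⇒ implication holds) = true
[root] true AND true = true
Overall: true → honored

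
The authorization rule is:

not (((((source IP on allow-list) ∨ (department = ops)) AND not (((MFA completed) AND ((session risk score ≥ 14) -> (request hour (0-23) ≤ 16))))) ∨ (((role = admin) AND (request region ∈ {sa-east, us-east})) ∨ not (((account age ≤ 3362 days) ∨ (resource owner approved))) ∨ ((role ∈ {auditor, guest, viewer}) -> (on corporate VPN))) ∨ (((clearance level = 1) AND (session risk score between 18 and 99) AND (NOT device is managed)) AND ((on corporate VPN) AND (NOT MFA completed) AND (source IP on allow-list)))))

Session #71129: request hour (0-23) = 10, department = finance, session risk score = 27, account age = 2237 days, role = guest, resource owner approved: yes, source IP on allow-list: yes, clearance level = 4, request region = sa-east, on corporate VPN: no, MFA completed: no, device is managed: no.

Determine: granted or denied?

Denied

Atomic conditions:
  source IP on allow-list: yes → true
  department = ops: finance == ops is false
  MFA completed: no → false
  session risk score ≥ 14: 27 ≥ 14 is true
  request hour (0-23) ≤ 16: 10 ≤ 16 is true
  role = admin: guest == admin is false
  request region ∈ {sa-east, us-east}: sa-east is in the set → true
  account age ≤ 3362 days: 2237 ≤ 3362 is true
  resource owner approved: yes → true
  role ∈ {auditor, guest, viewer}: guest is in the set → true
  on corporate VPN: no → false
  clearance level = 1: 4 == 1 is false
  session risk score between 18 and 99: 27 in [18, 99] is true
  NOT device is managed: no → true
  NOT MFA completed: no → true
Combine:
[1.1.1] true OR false = true
[1.1.2.1.2] true → true = true
[1.1.2.1] false AND true = false
[1.1.2] NOT false = true
[1.1] true AND true = true
[1.2.1] false AND true = false
[1.2.2.1] true OR true = true
[1.2.2] NOT true = false
[1.2.3] true → false = false
[1.2] false OR false OR false = false
[1.3.1] false AND true AND true = false
[1.3.2] false AND true AND true = false
[1.3] false AND false = false
[1] true OR false OR false = true
[root] NOT true = false
Overall: false → denied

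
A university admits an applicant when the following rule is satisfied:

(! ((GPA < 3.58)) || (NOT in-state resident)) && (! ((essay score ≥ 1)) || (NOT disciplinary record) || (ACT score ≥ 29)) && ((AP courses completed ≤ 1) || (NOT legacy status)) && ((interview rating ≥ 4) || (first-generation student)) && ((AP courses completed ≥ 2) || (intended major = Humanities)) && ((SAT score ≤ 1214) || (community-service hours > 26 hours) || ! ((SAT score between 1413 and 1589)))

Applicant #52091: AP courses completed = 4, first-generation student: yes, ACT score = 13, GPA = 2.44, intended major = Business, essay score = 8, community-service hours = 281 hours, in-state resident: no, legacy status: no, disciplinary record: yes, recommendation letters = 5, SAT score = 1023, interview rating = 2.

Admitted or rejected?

Rejected

Atomic conditions:
  GPA < 3.58: 2.44 < 3.58 is true
  NOT in-state resident: no → true
  essay score ≥ 1: 8 ≥ 1 is true
  NOT disciplinary record: yes → false
  ACT score ≥ 29: 13 ≥ 29 is false
  AP courses completed ≤ 1: 4 ≤ 1 is false
  NOT legacy status: no → true
  interview rating ≥ 4: 2 ≥ 4 is false
  first-generation student: yes → true
  AP courses completed ≥ 2: 4 ≥ 2 is true
  intended major = Humanities: Business == Humanities is false
  SAT score ≤ 1214: 1023 ≤ 1214 is true
  community-service hours > 26 hours: 281 > 26 is true
  SAT score between 1413 and 1589: 1023 in [1413, 1589] is false
Combine:
[1.1] NOT true = false
[1] false OR true = true
[2.1] NOT true = false
[2] false OR false OR false = false
[3] false OR true = true
[4] false OR true = true
[5] true OR false = true
[6.3] NOT false = true
[6] true OR true OR true = true
[root] true AND false AND true AND true AND true AND true = false
Overall: false → rejected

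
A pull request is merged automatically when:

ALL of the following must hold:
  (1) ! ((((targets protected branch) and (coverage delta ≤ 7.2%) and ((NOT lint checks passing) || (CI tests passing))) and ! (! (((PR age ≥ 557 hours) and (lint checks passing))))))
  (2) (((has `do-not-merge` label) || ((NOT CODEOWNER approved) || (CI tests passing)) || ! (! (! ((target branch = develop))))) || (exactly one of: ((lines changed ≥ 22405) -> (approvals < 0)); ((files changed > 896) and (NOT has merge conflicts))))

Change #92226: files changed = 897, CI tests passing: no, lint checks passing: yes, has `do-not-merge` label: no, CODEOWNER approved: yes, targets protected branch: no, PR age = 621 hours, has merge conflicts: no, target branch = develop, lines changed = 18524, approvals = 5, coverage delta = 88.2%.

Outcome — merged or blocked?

Atomic conditions:
  targets protected branch: no → false
  coverage delta ≤ 7.2%: 88.2 ≤ 7.2 is false
  NOT lint checks passing: yes → false
  CI tests passing: no → false
  PR age ≥ 557 hours: 621 ≥ 557 is true
  lint checks passing: yes → true
  has `do-not-merge` label: no → false
  NOT CODEOWNER approved: yes → false
  target branch = develop: develop == develop is true
  lines changed ≥ 22405: 18524 ≥ 22405 is false
  approvals < 0: 5 < 0 is false
  files changed > 896: 897 > 896 is true
  NOT has merge conflicts: no → true
Combine:
[1.1.1.3] false OR false = false
[1.1.1] false AND false AND false = false
[1.1.2.1.1] true AND true = true
[1.1.2.1] NOT true = false
[1.1.2] NOT false = true
[1.1] false AND true = false
[1] NOT false = true
[2.1.2] false OR false = false
[2.1.3.1.1] NOT true = false
[2.1.3.1] NOT false = true
[2.1.3] NOT true = false
[2.1] false OR false OR false = false
[2.2.1] false → false (antecedent false ⇒ implication holds) = true
[2.2.2] true AND true = true
[2.2] exactly-one(true, true) = false
[2] false OR false = false
[root] true AND false = false
Overall: false → blocked

Blocked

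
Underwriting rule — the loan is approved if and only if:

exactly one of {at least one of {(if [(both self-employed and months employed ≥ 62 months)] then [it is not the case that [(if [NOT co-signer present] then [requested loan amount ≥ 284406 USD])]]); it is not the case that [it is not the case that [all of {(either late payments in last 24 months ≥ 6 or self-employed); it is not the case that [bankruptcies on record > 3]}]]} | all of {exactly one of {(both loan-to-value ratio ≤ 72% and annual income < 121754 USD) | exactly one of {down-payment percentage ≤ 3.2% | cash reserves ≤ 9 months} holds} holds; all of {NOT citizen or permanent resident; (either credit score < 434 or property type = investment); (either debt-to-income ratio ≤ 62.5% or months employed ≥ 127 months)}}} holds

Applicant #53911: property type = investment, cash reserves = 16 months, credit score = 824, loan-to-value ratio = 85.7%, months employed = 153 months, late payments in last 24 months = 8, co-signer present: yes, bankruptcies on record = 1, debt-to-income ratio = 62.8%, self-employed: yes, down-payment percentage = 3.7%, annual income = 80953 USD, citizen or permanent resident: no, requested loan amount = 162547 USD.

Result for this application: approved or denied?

Approved

Atomic conditions:
  self-employed: yes → true
  months employed ≥ 62 months: 153 ≥ 62 is true
  NOT co-signer present: yes → false
  requested loan amount ≥ 284406 USD: 162547 ≥ 284406 is false
  late payments in last 24 months ≥ 6: 8 ≥ 6 is true
  bankruptcies on record > 3: 1 > 3 is false
  loan-to-value ratio ≤ 72%: 85.7 ≤ 72 is false
  annual income < 121754 USD: 80953 < 121754 is true
  down-payment percentage ≤ 3.2%: 3.7 ≤ 3.2 is false
  cash reserves ≤ 9 months: 16 ≤ 9 is false
  NOT citizen or permanent resident: no → true
  credit score < 434: 824 < 434 is false
  property type = investment: investment == investment is true
  debt-to-income ratio ≤ 62.5%: 62.8 ≤ 62.5 is false
  months employed ≥ 127 months: 153 ≥ 127 is true
Combine:
[1.1.1] true AND true = true
[1.1.2.1] false → false (antecedent false ⇒ implication holds) = true
[1.1.2] NOT true = false
[1.1] true → false = false
[1.2.1.1.1] true OR true = true
[1.2.1.1.2] NOT false = true
[1.2.1.1] true AND true = true
[1.2.1] NOT true = false
[1.2] NOT false = true
[1] false OR true = true
[2.1.1] false AND true = false
[2.1.2] exactly-one(false, false) = false
[2.1] exactly-one(false, false) = false
[2.2.2] false OR true = true
[2.2.3] false OR true = true
[2.2] true AND true AND true = true
[2] false AND true = false
[root] exactly-one(true, false) = true
Overall: true → approved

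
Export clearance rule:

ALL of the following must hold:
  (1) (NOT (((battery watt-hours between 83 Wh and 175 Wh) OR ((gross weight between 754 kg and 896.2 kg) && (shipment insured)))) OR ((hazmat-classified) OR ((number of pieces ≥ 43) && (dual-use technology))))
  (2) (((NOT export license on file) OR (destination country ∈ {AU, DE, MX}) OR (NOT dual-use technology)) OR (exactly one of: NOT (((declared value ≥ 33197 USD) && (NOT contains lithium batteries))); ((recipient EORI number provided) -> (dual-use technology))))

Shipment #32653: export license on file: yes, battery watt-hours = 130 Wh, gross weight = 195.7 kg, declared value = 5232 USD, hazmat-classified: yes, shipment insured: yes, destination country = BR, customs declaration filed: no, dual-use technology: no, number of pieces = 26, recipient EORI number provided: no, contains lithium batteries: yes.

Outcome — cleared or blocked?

Atomic conditions:
  battery watt-hours between 83 Wh and 175 Wh: 130 in [83, 175] is true
  gross weight between 754 kg and 896.2 kg: 195.7 in [754, 896.2] is false
  shipment insured: yes → true
  hazmat-classified: yes → true
  number of pieces ≥ 43: 26 ≥ 43 is false
  dual-use technology: no → false
  NOT export license on file: yes → false
  destination country ∈ {AU, DE, MX}: BR is not in the set → false
  NOT dual-use technology: no → true
  declared value ≥ 33197 USD: 5232 ≥ 33197 is false
  NOT contains lithium batteries: yes → false
  recipient EORI number provided: no → false
Combine:
[1.1.1.2] false AND true = false
[1.1.1] true OR false = true
[1.1] NOT true = false
[1.2.2] false AND false = false
[1.2] true OR false = true
[1] false OR true = true
[2.1] false OR false OR true = true
[2.2.1.1] false AND false = false
[2.2.1] NOT false = true
[2.2.2] false → false (antecedent false ⇒ implication holds) = true
[2.2] exactly-one(true, true) = false
[2] true OR false = true
[root] true AND true = true
Overall: true → cleared

Cleared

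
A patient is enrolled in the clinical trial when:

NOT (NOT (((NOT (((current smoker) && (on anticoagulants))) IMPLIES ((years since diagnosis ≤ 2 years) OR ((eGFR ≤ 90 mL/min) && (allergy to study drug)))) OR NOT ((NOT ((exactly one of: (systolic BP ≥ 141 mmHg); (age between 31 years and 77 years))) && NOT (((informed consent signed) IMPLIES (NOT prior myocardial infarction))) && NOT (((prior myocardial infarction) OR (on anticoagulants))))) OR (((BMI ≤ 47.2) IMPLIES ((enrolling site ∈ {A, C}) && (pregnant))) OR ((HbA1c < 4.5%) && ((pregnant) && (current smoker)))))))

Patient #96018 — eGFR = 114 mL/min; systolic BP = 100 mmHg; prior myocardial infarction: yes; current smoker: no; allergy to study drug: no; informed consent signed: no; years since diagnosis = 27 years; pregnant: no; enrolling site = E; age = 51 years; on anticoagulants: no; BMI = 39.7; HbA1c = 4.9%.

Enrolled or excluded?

Enrolled

Atomic conditions:
  current smoker: no → false
  on anticoagulants: no → false
  years since diagnosis ≤ 2 years: 27 ≤ 2 is false
  eGFR ≤ 90 mL/min: 114 ≤ 90 is false
  allergy to study drug: no → false
  systolic BP ≥ 141 mmHg: 100 ≥ 141 is false
  age between 31 years and 77 years: 51 in [31, 77] is true
  informed consent signed: no → false
  NOT prior myocardial infarction: yes → false
  prior myocardial infarction: yes → true
  BMI ≤ 47.2: 39.7 ≤ 47.2 is true
  enrolling site ∈ {A, C}: E is not in the set → false
  pregnant: no → false
  HbA1c < 4.5%: 4.9 < 4.5 is false
Combine:
[1.1.1.1.1] false AND false = false
[1.1.1.1] NOT false = true
[1.1.1.2.2] false AND false = false
[1.1.1.2] false OR false = false
[1.1.1] true → false = false
[1.1.2.1.1.1] exactly-one(false, true) = true
[1.1.2.1.1] NOT true = false
[1.1.2.1.2.1] false → false (antecedent false ⇒ implication holds) = true
[1.1.2.1.2] NOT true = false
[1.1.2.1.3.1] true OR false = true
[1.1.2.1.3] NOT true = false
[1.1.2.1] false AND false AND false = false
[1.1.2] NOT false = true
[1.1.3.1.2] false AND false = false
[1.1.3.1] true → false = false
[1.1.3.2.2] false AND false = false
[1.1.3.2] false AND false = false
[1.1.3] false OR false = false
[1.1] false OR true OR false = true
[1] NOT true = false
[root] NOT false = true
Overall: true → enrolled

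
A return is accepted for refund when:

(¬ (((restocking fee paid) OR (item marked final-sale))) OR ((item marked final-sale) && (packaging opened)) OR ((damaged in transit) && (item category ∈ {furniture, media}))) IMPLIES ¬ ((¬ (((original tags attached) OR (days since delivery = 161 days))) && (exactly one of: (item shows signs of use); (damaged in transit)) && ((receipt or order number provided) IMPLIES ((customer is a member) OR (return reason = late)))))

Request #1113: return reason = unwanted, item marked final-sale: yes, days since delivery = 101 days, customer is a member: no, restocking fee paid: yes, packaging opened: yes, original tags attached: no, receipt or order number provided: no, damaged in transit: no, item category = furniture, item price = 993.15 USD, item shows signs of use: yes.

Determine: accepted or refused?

Atomic conditions:
  restocking fee paid: yes → true
  item marked final-sale: yes → true
  packaging opened: yes → true
  damaged in transit: no → false
  item category ∈ {furniture, media}: furniture is in the set → true
  original tags attached: no → false
  days since delivery = 161 days: 101 == 161 is false
  item shows signs of use: yes → true
  receipt or order number provided: no → false
  customer is a member: no → false
  return reason = late: unwanted == late is false
Combine:
[1.1.1] true OR true = true
[1.1] NOT true = false
[1.2] true AND true = true
[1.3] false AND true = false
[1] false OR true OR false = true
[2.1.1.1] false OR false = false
[2.1.1] NOT false = true
[2.1.2] exactly-one(true, false) = true
[2.1.3.2] false OR false = false
[2.1.3] false → false (antecedent false ⇒ implication holds) = true
[2.1] true AND true AND true = true
[2] NOT true = false
[root] true → false = false
Overall: false → refused

Refused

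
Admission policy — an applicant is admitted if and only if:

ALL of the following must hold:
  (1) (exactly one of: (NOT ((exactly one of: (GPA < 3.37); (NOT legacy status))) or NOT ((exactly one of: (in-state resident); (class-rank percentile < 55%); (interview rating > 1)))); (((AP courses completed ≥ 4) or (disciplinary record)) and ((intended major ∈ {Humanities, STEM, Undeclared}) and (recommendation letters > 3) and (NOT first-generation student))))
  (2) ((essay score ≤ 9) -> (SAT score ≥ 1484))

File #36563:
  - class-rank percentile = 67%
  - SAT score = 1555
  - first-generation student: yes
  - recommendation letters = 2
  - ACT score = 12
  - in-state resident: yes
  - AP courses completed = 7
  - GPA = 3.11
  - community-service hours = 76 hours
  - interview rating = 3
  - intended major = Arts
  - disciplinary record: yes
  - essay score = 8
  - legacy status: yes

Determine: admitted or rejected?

Atomic conditions:
  GPA < 3.37: 3.11 < 3.37 is true
  NOT legacy status: yes → false
  in-state resident: yes → true
  class-rank percentile < 55%: 67 < 55 is false
  interview rating > 1: 3 > 1 is true
  AP courses completed ≥ 4: 7 ≥ 4 is true
  disciplinary record: yes → true
  intended major ∈ {Humanities, STEM, Undeclared}: Arts is not in the set → false
  recommendation letters > 3: 2 > 3 is false
  NOT first-generation student: yes → false
  essay score ≤ 9: 8 ≤ 9 is true
  SAT score ≥ 1484: 1555 ≥ 1484 is true
Combine:
[1.1.1.1] exactly-one(true, false) = true
[1.1.1] NOT true = false
[1.1.2.1] exactly-one(true, false, true) = false
[1.1.2] NOT false = true
[1.1] false OR true = true
[1.2.1] true OR true = true
[1.2.2] false AND false AND false = false
[1.2] true AND false = false
[1] exactly-one(true, false) = true
[2] true → true = true
[root] true AND true = true
Overall: true → admitted

Admitted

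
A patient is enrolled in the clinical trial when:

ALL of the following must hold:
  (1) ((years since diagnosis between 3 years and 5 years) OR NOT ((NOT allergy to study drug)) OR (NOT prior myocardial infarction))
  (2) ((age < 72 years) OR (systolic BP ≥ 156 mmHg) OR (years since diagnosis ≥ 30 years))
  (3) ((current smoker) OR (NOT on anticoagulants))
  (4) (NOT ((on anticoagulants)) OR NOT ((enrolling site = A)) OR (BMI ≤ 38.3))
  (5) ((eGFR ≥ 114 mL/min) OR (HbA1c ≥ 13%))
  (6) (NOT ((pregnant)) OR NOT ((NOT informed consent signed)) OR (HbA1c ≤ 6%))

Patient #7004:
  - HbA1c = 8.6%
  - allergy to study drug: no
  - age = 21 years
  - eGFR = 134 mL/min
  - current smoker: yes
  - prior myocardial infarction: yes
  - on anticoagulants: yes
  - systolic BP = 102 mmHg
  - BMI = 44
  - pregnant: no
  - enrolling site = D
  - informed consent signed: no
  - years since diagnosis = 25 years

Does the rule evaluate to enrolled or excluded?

Excluded

Atomic conditions:
  years since diagnosis between 3 years and 5 years: 25 in [3, 5] is false
  NOT allergy to study drug: no → true
  NOT prior myocardial infarction: yes → false
  age < 72 years: 21 < 72 is true
  systolic BP ≥ 156 mmHg: 102 ≥ 156 is false
  years since diagnosis ≥ 30 years: 25 ≥ 30 is false
  current smoker: yes → true
  NOT on anticoagulants: yes → false
  on anticoagulants: yes → true
  enrolling site = A: D == A is false
  BMI ≤ 38.3: 44 ≤ 38.3 is false
  eGFR ≥ 114 mL/min: 134 ≥ 114 is true
  HbA1c ≥ 13%: 8.6 ≥ 13 is false
  pregnant: no → false
  NOT informed consent signed: no → true
  HbA1c ≤ 6%: 8.6 ≤ 6 is false
Combine:
[1.2] NOT true = false
[1] false OR false OR false = false
[2] true OR false OR false = true
[3] true OR false = true
[4.1] NOT true = false
[4.2] NOT false = true
[4] false OR true OR false = true
[5] true OR false = true
[6.1] NOT false = true
[6.2] NOT true = false
[6] true OR false OR false = true
[root] false AND true AND true AND true AND true AND true = false
Overall: false → excluded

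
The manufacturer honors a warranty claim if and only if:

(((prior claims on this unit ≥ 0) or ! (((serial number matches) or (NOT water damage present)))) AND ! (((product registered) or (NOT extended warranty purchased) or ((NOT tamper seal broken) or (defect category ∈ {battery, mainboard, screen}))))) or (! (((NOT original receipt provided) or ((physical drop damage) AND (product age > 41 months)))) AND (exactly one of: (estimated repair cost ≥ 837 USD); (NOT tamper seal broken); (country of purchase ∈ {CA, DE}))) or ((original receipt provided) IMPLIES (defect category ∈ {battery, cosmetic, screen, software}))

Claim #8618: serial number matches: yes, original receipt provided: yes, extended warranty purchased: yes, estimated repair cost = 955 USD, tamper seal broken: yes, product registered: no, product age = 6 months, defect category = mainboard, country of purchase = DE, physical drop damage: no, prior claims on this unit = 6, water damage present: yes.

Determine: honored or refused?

Refused

Atomic conditions:
  prior claims on this unit ≥ 0: 6 ≥ 0 is true
  serial number matches: yes → true
  NOT water damage present: yes → false
  product registered: no → false
  NOT extended warranty purchased: yes → false
  NOT tamper seal broken: yes → false
  defect category ∈ {battery, mainboard, screen}: mainboard is in the set → true
  NOT original receipt provided: yes → false
  physical drop damage: no → false
  product age > 41 months: 6 > 41 is false
  estimated repair cost ≥ 837 USD: 955 ≥ 837 is true
  country of purchase ∈ {CA, DE}: DE is in the set → true
  original receipt provided: yes → true
  defect category ∈ {battery, cosmetic, screen, software}: mainboard is not in the set → false
Combine:
[1.1.2.1] true OR false = true
[1.1.2] NOT true = false
[1.1] true OR false = true
[1.2.1.3] false OR true = true
[1.2.1] false OR false OR true = true
[1.2] NOT true = false
[1] true AND false = false
[2.1.1.2] false AND false = false
[2.1.1] false OR false = false
[2.1] NOT false = true
[2.2] exactly-one(true, false, true) = false
[2] true AND false = false
[3] true → false = false
[root] false OR false OR false = false
Overall: false → refused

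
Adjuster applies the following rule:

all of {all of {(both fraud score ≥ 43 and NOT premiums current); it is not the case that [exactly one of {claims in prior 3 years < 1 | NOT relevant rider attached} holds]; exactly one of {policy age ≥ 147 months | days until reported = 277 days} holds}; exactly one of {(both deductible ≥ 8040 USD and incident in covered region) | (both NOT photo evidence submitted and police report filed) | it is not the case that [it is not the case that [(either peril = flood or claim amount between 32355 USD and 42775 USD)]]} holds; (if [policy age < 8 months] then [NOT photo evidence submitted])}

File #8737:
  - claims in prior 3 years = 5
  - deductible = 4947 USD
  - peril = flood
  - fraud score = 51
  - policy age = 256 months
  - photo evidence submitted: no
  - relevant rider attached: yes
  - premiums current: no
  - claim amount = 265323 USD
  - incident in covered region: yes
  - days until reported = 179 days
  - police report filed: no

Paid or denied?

Atomic conditions:
  fraud score ≥ 43: 51 ≥ 43 is true
  NOT premiums current: no → true
  claims in prior 3 years < 1: 5 < 1 is false
  NOT relevant rider attached: yes → false
  policy age ≥ 147 months: 256 ≥ 147 is true
  days until reported = 277 days: 179 == 277 is false
  deductible ≥ 8040 USD: 4947 ≥ 8040 is false
  incident in covered region: yes → true
  NOT photo evidence submitted: no → true
  police report filed: no → false
  peril = flood: flood == flood is true
  claim amount between 32355 USD and 42775 USD: 265323 in [32355, 42775] is false
  policy age < 8 months: 256 < 8 is false
Combine:
[1.1] true AND true = true
[1.2.1] exactly-one(false, false) = false
[1.2] NOT false = true
[1.3] exactly-one(true, false) = true
[1] true AND true AND true = true
[2.1] false AND true = false
[2.2] true AND false = false
[2.3.1.1] true OR false = true
[2.3.1] NOT true = false
[2.3] NOT false = true
[2] exactly-one(false, false, true) = true
[3] false → true (antecedent false ⇒ implication holds) = true
[root] true AND true AND true = true
Overall: true → paid

Paid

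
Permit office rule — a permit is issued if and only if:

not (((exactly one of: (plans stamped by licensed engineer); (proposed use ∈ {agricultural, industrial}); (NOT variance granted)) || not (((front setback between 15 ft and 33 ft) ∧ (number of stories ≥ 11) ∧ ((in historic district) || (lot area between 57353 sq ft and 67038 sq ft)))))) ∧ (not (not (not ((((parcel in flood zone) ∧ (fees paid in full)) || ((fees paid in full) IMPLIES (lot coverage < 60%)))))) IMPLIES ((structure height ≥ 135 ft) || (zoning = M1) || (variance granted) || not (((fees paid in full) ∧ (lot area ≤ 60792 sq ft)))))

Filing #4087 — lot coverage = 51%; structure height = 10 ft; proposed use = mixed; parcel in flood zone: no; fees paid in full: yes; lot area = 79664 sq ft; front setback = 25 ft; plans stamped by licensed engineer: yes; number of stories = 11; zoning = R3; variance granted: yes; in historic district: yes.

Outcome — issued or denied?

Atomic conditions:
  plans stamped by licensed engineer: yes → true
  proposed use ∈ {agricultural, industrial}: mixed is not in the set → false
  NOT variance granted: yes → false
  front setback between 15 ft and 33 ft: 25 in [15, 33] is true
  number of stories ≥ 11: 11 ≥ 11 is true
  in historic district: yes → true
  lot area between 57353 sq ft and 67038 sq ft: 79664 in [57353, 67038] is false
  parcel in flood zone: no → false
  fees paid in full: yes → true
  lot coverage < 60%: 51 < 60 is true
  structure height ≥ 135 ft: 10 ≥ 135 is false
  zoning = M1: R3 == M1 is false
  variance granted: yes → true
  lot area ≤ 60792 sq ft: 79664 ≤ 60792 is false
Combine:
[1.1.1] exactly-one(true, false, false) = true
[1.1.2.1.3] true OR false = true
[1.1.2.1] true AND true AND true = true
[1.1.2] NOT true = false
[1.1] true OR false = true
[1] NOT true = false
[2.1.1.1.1.1] false AND true = false
[2.1.1.1.1.2] true → true = true
[2.1.1.1.1] false OR true = true
[2.1.1.1] NOT true = false
[2.1.1] NOT false = true
[2.1] NOT true = false
[2.2.4.1] true AND false = false
[2.2.4] NOT false = true
[2.2] false OR false OR true OR true = true
[2] false → true (antecedent false ⇒ implication holds) = true
[root] false AND true = false
Overall: false → denied

Denied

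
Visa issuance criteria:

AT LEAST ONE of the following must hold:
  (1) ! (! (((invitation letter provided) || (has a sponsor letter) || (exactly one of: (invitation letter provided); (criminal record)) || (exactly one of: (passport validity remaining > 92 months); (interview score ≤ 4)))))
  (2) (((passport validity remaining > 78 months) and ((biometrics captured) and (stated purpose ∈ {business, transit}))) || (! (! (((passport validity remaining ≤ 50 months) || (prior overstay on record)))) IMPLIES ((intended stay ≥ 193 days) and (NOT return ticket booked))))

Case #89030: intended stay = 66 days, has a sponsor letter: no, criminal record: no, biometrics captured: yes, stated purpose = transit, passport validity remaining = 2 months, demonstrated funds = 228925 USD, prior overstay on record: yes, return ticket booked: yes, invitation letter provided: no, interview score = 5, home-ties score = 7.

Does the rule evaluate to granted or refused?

Atomic conditions:
  invitation letter provided: no → false
  has a sponsor letter: no → false
  criminal record: no → false
  passport validity remaining > 92 months: 2 > 92 is false
  interview score ≤ 4: 5 ≤ 4 is false
  passport validity remaining > 78 months: 2 > 78 is false
  biometrics captured: yes → true
  stated purpose ∈ {business, transit}: transit is in the set → true
  passport validity remaining ≤ 50 months: 2 ≤ 50 is true
  prior overstay on record: yes → true
  intended stay ≥ 193 days: 66 ≥ 193 is false
  NOT return ticket booked: yes → false
Combine:
[1.1.1.3] exactly-one(false, false) = false
[1.1.1.4] exactly-one(false, false) = false
[1.1.1] false OR false OR false OR false = false
[1.1] NOT false = true
[1] NOT true = false
[2.1.2] true AND true = true
[2.1] false AND true = false
[2.2.1.1.1] true OR true = true
[2.2.1.1] NOT true = false
[2.2.1] NOT false = true
[2.2.2] false AND false = false
[2.2] true → false = false
[2] false OR false = false
[root] false OR false = false
Overall: false → refused

Refused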